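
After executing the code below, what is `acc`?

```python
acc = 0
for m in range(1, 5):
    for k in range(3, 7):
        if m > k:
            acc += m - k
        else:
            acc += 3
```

46

m=1,k=3: not 1>3, acc = 0+3 = 3
m=1,k=4: not 1>4, acc = 3+3 = 6
m=1,k=5: not 1>5, acc = 6+3 = 9
m=1,k=6: not 1>6, acc = 9+3 = 12
m=2,k=3: not 2>3, acc = 12+3 = 15
m=2,k=4: not 2>4, acc = 15+3 = 18
m=2,k=5: not 2>5, acc = 18+3 = 21
m=2,k=6: not 2>6, acc = 21+3 = 24
m=3,k=3: not 3>3, acc = 24+3 = 27
m=3,k=4: not 3>4, acc = 27+3 = 30
m=3,k=5: not 3>5, acc = 30+3 = 33
m=3,k=6: not 3>6, acc = 33+3 = 36
m=4,k=3: 4>3, acc = 36+1 = 37
m=4,k=4: not 4>4, acc = 37+3 = 40
m=4,k=5: not 4>5, acc = 40+3 = 43
m=4,k=6: not 4>6, acc = 43+3 = 46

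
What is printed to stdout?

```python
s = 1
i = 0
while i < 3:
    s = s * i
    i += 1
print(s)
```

0

i=0: s = 1*0 = 0
i=1: s = 0*1 = 0
i=2: s = 0*2 = 0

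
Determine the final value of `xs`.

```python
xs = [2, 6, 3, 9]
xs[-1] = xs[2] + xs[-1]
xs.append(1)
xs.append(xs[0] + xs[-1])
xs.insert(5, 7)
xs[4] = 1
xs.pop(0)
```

[6, 3, 12, 1, 7, 3]

xs[-1] = xs[2]+xs[-1] = 3+9 = 12 → [2, 6, 3, 12]
append 1 → [2, 6, 3, 12, 1]
append xs[0]+xs[-1] = 2+1 = 3 → [2, 6, 3, 12, 1, 3]
insert 7 at 5 → [2, 6, 3, 12, 1, 7, 3]
xs[4] = 1 → [2, 6, 3, 12, 1, 7, 3]
pop(0) removes 2 → [6, 3, 12, 1, 7, 3]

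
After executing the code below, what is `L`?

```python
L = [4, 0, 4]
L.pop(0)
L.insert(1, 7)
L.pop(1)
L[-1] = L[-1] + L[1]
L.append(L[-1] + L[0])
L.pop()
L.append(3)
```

[0, 8, 3]

pop(0) removes 4 → [0, 4]
insert 7 at 1 → [0, 7, 4]
pop(1) removes 7 → [0, 4]
L[-1] = L[-1]+L[1] = 4+4 = 8 → [0, 8]
append L[-1]+L[0] = 8+0 = 8 → [0, 8, 8]
pop() removes 8 → [0, 8]
append 3 → [0, 8, 3]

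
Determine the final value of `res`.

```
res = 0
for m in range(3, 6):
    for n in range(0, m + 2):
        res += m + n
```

m=3,n=0: res = 0+3 = 3
m=3,n=1: res = 3+4 = 7
m=3,n=2: res = 7+5 = 12
m=3,n=3: res = 12+6 = 18
m=3,n=4: res = 18+7 = 25
m=4,n=0: res = 25+4 = 29
m=4,n=1: res = 29+5 = 34
m=4,n=2: res = 34+6 = 40
m=4,n=3: res = 40+7 = 47
m=4,n=4: res = 47+8 = 55
m=4,n=5: res = 55+9 = 64
m=5,n=0: res = 64+5 = 69
m=5,n=1: res = 69+6 = 75
m=5,n=2: res = 75+7 = 82
m=5,n=3: res = 82+8 = 90
m=5,n=4: res = 90+9 = 99
m=5,n=5: res = 99+10 = 109
m=5,n=6: res = 109+11 = 120

120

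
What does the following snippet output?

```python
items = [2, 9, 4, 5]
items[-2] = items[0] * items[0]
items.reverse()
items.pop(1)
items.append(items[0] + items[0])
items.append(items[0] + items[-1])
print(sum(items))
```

41

items[-2] = items[0]*items[0] = 2*2 = 4 → [2, 9, 4, 5]
reverse → [5, 4, 9, 2]
pop(1) removes 4 → [5, 9, 2]
append items[0]+items[0] = 5+5 = 10 → [5, 9, 2, 10]
append items[0]+items[-1] = 5+10 = 15 → [5, 9, 2, 10, 15]
sum = 41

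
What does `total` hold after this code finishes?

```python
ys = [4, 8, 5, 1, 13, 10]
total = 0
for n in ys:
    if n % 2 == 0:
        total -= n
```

-22

n=4: even, total = 0-4 = -4
n=8: even, total = (-4)-8 = -12
n=5: not even
n=1: not even
n=13: not even
n=10: even, total = (-12)-10 = -22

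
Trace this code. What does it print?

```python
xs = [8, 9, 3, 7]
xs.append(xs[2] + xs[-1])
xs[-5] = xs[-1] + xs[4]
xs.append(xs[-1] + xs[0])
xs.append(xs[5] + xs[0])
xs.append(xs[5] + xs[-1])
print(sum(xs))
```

append xs[2]+xs[-1] = 3+7 = 10 → [8, 9, 3, 7, 10]
xs[-5] = xs[-1]+xs[4] = 10+10 = 20 → [20, 9, 3, 7, 10]
append xs[-1]+xs[0] = 10+20 = 30 → [20, 9, 3, 7, 10, 30]
append xs[5]+xs[0] = 30+20 = 50 → [20, 9, 3, 7, 10, 30, 50]
append xs[5]+xs[-1] = 30+50 = 80 → [20, 9, 3, 7, 10, 30, 50, 80]
sum = 209

209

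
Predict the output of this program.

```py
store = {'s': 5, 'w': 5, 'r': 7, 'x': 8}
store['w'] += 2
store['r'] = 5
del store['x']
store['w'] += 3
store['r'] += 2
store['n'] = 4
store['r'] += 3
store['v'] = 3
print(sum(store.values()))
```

32

store['w'] = 5+2 = 7 → {'s': 5, 'w': 7, 'r': 7, 'x': 8}
store['r'] = 5 → {'s': 5, 'w': 7, 'r': 5, 'x': 8}
del 'x' → {'s': 5, 'w': 7, 'r': 5}
store['w'] = 7+3 = 10 → {'s': 5, 'w': 10, 'r': 5}
store['r'] = 5+2 = 7 → {'s': 5, 'w': 10, 'r': 7}
store['n'] = 4 → {'s': 5, 'w': 10, 'r': 7, 'n': 4}
store['r'] = 7+3 = 10 → {'s': 5, 'w': 10, 'r': 10, 'n': 4}
store['v'] = 3 → {'s': 5, 'w': 10, 'r': 10, 'n': 4, 'v': 3}
sum of values = 32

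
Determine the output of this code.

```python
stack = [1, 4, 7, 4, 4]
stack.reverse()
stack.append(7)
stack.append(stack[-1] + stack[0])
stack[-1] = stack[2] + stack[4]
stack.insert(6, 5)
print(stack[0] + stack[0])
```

8

reverse → [4, 4, 7, 4, 1]
append 7 → [4, 4, 7, 4, 1, 7]
append stack[-1]+stack[0] = 7+4 = 11 → [4, 4, 7, 4, 1, 7, 11]
stack[-1] = stack[2]+stack[4] = 7+1 = 8 → [4, 4, 7, 4, 1, 7, 8]
insert 5 at 6 → [4, 4, 7, 4, 1, 7, 5, 8]
stack[0]+stack[0] = 4+4 = 8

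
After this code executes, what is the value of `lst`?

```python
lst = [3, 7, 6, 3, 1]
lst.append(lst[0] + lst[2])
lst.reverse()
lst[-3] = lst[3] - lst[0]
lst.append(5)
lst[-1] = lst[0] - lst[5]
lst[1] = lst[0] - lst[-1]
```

[9, 3, 3, -3, 7, 3, 6]

append lst[0]+lst[2] = 3+6 = 9 → [3, 7, 6, 3, 1, 9]
reverse → [9, 1, 3, 6, 7, 3]
lst[-3] = lst[3]-lst[0] = 6-9 = -3 → [9, 1, 3, -3, 7, 3]
append 5 → [9, 1, 3, -3, 7, 3, 5]
lst[-1] = lst[0]-lst[5] = 9-3 = 6 → [9, 1, 3, -3, 7, 3, 6]
lst[1] = lst[0]-lst[-1] = 9-6 = 3 → [9, 3, 3, -3, 7, 3, 6]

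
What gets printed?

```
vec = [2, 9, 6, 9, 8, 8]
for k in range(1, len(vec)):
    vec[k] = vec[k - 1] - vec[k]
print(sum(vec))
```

-108

k=1: vec[1] = 2-9 = -7 → [2, -7, 6, 9, 8, 8]
k=2: vec[2] = (-7)-6 = -13 → [2, -7, -13, 9, 8, 8]
k=3: vec[3] = (-13)-9 = -22 → [2, -7, -13, -22, 8, 8]
k=4: vec[4] = (-22)-8 = -30 → [2, -7, -13, -22, -30, 8]
k=5: vec[5] = (-30)-8 = -38 → [2, -7, -13, -22, -30, -38]
sum = -108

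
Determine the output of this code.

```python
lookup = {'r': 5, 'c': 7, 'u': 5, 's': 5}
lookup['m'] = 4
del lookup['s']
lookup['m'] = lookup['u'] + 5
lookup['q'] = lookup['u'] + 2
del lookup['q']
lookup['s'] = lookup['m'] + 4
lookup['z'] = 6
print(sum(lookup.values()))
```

47

lookup['m'] = 4 → {'r': 5, 'c': 7, 'u': 5, 's': 5, 'm': 4}
del 's' → {'r': 5, 'c': 7, 'u': 5, 'm': 4}
lookup['m'] = lookup['u']+5 = 10 → {'r': 5, 'c': 7, 'u': 5, 'm': 10}
lookup['q'] = lookup['u']+2 = 7 → {'r': 5, 'c': 7, 'u': 5, 'm': 10, 'q': 7}
del 'q' → {'r': 5, 'c': 7, 'u': 5, 'm': 10}
lookup['s'] = lookup['m']+4 = 14 → {'r': 5, 'c': 7, 'u': 5, 'm': 10, 's': 14}
lookup['z'] = 6 → {'r': 5, 'c': 7, 'u': 5, 'm': 10, 's': 14, 'z': 6}
sum of values = 47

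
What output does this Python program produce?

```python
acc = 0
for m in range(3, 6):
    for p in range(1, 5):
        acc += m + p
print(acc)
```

78

m=3,p=1: acc = 0+4 = 4
m=3,p=2: acc = 4+5 = 9
m=3,p=3: acc = 9+6 = 15
m=3,p=4: acc = 15+7 = 22
m=4,p=1: acc = 22+5 = 27
m=4,p=2: acc = 27+6 = 33
m=4,p=3: acc = 33+7 = 40
m=4,p=4: acc = 40+8 = 48
m=5,p=1: acc = 48+6 = 54
m=5,p=2: acc = 54+7 = 61
m=5,p=3: acc = 61+8 = 69
m=5,p=4: acc = 69+9 = 78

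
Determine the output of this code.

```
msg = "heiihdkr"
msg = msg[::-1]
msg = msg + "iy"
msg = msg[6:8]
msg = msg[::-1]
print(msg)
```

reverse → 'rkdhiieh'
+ 'iy' → 'rkdhiiehiy'
slice [6:8] → 'eh'
reverse → 'he'

he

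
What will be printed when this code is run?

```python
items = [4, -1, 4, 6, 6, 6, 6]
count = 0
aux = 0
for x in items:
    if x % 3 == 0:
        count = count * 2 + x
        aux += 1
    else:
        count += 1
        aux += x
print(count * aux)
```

1518

x=4: not %3==0, count = 0+1 = 1; aux=4
x=-1: not %3==0, count = 1+1 = 2; aux=3
x=4: not %3==0, count = 2+1 = 3; aux=7
x=6: %3==0, count = 3*2+6 = 12; aux=8
x=6: %3==0, count = 12*2+6 = 30; aux=9
x=6: %3==0, count = 30*2+6 = 66; aux=10
x=6: %3==0, count = 66*2+6 = 138; aux=11
count*aux = 138*11 = 1518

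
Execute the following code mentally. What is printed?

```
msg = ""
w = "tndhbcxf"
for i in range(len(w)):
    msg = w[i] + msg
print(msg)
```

fxcbhdnt

i=0: prepend 't' → 't'
i=1: prepend 'n' → 'nt'
i=2: prepend 'd' → 'dnt'
i=3: prepend 'h' → 'hdnt'
i=4: prepend 'b' → 'bhdnt'
i=5: prepend 'c' → 'cbhdnt'
i=6: prepend 'x' → 'xcbhdnt'
i=7: prepend 'f' → 'fxcbhdnt'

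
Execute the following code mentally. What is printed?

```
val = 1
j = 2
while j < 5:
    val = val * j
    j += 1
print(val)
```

j=2: val = 1*2 = 2
j=3: val = 2*3 = 6
j=4: val = 6*4 = 24

24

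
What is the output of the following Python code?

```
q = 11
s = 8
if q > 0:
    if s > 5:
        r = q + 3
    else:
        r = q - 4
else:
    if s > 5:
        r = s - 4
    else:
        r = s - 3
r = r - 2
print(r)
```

12

q=11, s=8
q > 0 is True; s > 5 is True
→ r = q + 3 = 14
r = 14-2 = 12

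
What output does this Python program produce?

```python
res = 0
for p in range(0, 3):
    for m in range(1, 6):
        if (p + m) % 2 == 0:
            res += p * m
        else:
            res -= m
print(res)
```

-3

p=0,m=1: odd sum, res = 0-1 = -1
p=0,m=2: even sum, res = (-1)+0 = -1
p=0,m=3: odd sum, res = (-1)-3 = -4
p=0,m=4: even sum, res = (-4)+0 = -4
p=0,m=5: odd sum, res = (-4)-5 = -9
p=1,m=1: even sum, res = (-9)+1 = -8
p=1,m=2: odd sum, res = (-8)-2 = -10
p=1,m=3: even sum, res = (-10)+3 = -7
p=1,m=4: odd sum, res = (-7)-4 = -11
p=1,m=5: even sum, res = (-11)+5 = -6
p=2,m=1: odd sum, res = (-6)-1 = -7
p=2,m=2: even sum, res = (-7)+4 = -3
p=2,m=3: odd sum, res = (-3)-3 = -6
p=2,m=4: even sum, res = (-6)+8 = 2
p=2,m=5: odd sum, res = 2-5 = -3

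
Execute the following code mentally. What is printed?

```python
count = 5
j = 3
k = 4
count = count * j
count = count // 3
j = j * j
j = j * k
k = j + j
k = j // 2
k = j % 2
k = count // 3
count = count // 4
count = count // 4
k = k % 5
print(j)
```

count = 5*3 = 15
count = 15//3 = 5
j = 3*3 = 9
j = 9*4 = 36
k = 36+36 = 72
k = 36//2 = 18
k = 36%2 = 0
k = 5//3 = 1
count = 5//4 = 1
count = 1//4 = 0
k = 1%5 = 1

36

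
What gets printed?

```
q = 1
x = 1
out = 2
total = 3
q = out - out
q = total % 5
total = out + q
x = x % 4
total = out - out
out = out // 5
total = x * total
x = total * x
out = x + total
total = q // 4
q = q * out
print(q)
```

0

q = 2-2 = 0
q = 3%5 = 3
total = 2+3 = 5
x = 1%4 = 1
total = 2-2 = 0
out = 2//5 = 0
total = 1*0 = 0
x = 0*1 = 0
out = 0+0 = 0
total = 3//4 = 0
q = 3*0 = 0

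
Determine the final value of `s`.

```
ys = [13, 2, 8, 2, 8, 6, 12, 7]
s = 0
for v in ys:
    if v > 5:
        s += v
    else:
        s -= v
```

50

v=13: >5, s = 0+13 = 13
v=2: not >5, s = 13-2 = 11
v=8: >5, s = 11+8 = 19
v=2: not >5, s = 19-2 = 17
v=8: >5, s = 17+8 = 25
v=6: >5, s = 25+6 = 31
v=12: >5, s = 31+12 = 43
v=7: >5, s = 43+7 = 50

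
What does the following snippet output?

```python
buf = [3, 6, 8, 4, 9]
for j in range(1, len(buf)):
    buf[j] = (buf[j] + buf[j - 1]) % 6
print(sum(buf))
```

j=1: buf[1] = (6+3)%6 = 3 → [3, 3, 8, 4, 9]
j=2: buf[2] = (8+3)%6 = 5 → [3, 3, 5, 4, 9]
j=3: buf[3] = (4+5)%6 = 3 → [3, 3, 5, 3, 9]
j=4: buf[4] = (9+3)%6 = 0 → [3, 3, 5, 3, 0]
sum = 14

14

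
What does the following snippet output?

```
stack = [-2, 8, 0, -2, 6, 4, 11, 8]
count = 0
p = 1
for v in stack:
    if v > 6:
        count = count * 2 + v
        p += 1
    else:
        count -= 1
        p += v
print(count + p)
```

v=-2: not >6, count = 0-1 = -1; p=-1
v=8: >6, count = (-1)*2+8 = 6; p=0
v=0: not >6, count = 6-1 = 5; p=0
v=-2: not >6, count = 5-1 = 4; p=-2
v=6: not >6, count = 4-1 = 3; p=4
v=4: not >6, count = 3-1 = 2; p=8
v=11: >6, count = 2*2+11 = 15; p=9
v=8: >6, count = 15*2+8 = 38; p=10
count+p = 38+10 = 48

48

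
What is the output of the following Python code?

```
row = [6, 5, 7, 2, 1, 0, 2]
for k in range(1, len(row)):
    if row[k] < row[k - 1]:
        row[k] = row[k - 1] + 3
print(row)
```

k=1: 5<6, row[1] = 6+3 = 9 → [6, 9, 7, 2, 1, 0, 2]
k=2: 7<9, row[2] = 9+3 = 12 → [6, 9, 12, 2, 1, 0, 2]
k=3: 2<12, row[3] = 12+3 = 15 → [6, 9, 12, 15, 1, 0, 2]
k=4: 1<15, row[4] = 15+3 = 18 → [6, 9, 12, 15, 18, 0, 2]
k=5: 0<18, row[5] = 18+3 = 21 → [6, 9, 12, 15, 18, 21, 2]
k=6: 2<21, row[6] = 21+3 = 24 → [6, 9, 12, 15, 18, 21, 24]

[6, 9, 12, 15, 18, 21, 24]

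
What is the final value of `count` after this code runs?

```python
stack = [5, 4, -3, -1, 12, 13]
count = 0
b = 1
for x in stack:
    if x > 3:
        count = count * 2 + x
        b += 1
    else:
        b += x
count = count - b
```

92

x=5: >3, count = 0*2+5 = 5; b=2
x=4: >3, count = 5*2+4 = 14; b=3
x=-3: not >3; b=0
x=-1: not >3; b=-1
x=12: >3, count = 14*2+12 = 40; b=0
x=13: >3, count = 40*2+13 = 93; b=1
count-b = 93-1 = 92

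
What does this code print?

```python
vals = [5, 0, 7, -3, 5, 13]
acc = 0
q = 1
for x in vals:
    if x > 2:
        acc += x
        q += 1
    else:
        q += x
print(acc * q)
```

x=5: >2, acc = 0+5 = 5; q=2
x=0: not >2; q=2
x=7: >2, acc = 5+7 = 12; q=3
x=-3: not >2; q=0
x=5: >2, acc = 12+5 = 17; q=1
x=13: >2, acc = 17+13 = 30; q=2
acc*q = 30*2 = 60

60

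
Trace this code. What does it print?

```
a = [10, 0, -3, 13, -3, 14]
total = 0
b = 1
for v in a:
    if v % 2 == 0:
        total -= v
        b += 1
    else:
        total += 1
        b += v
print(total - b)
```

v=10: even, total = 0-10 = -10; b=2
v=0: even, total = (-10)-0 = -10; b=3
v=-3: not even, total = (-10)+1 = -9; b=0
v=13: not even, total = (-9)+1 = -8; b=13
v=-3: not even, total = (-8)+1 = -7; b=10
v=14: even, total = (-7)-14 = -21; b=11
total-b = (-21)-11 = -32

-32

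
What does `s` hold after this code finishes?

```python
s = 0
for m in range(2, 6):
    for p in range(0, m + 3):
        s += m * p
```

m=2,p=0: s = 0+0 = 0
m=2,p=1: s = 0+2 = 2
m=2,p=2: s = 2+4 = 6
m=2,p=3: s = 6+6 = 12
m=2,p=4: s = 12+8 = 20
m=3,p=0: s = 20+0 = 20
m=3,p=1: s = 20+3 = 23
m=3,p=2: s = 23+6 = 29
m=3,p=3: s = 29+9 = 38
m=3,p=4: s = 38+12 = 50
m=3,p=5: s = 50+15 = 65
m=4,p=0: s = 65+0 = 65
m=4,p=1: s = 65+4 = 69
m=4,p=2: s = 69+8 = 77
m=4,p=3: s = 77+12 = 89
m=4,p=4: s = 89+16 = 105
m=4,p=5: s = 105+20 = 125
m=4,p=6: s = 125+24 = 149
m=5,p=0: s = 149+0 = 149
m=5,p=1: s = 149+5 = 154
m=5,p=2: s = 154+10 = 164
m=5,p=3: s = 164+15 = 179
m=5,p=4: s = 179+20 = 199
m=5,p=5: s = 199+25 = 224
m=5,p=6: s = 224+30 = 254
m=5,p=7: s = 254+35 = 289

289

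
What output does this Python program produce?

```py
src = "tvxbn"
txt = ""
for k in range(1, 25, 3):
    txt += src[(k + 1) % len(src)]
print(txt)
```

k=1: add src[2]='x' → 'x'
k=4: add src[0]='t' → 'xt'
k=7: add src[3]='b' → 'xtb'
k=10: add src[1]='v' → 'xtbv'
k=13: add src[4]='n' → 'xtbvn'
k=16: add src[2]='x' → 'xtbvnx'
k=19: add src[0]='t' → 'xtbvnxt'
k=22: add src[3]='b' → 'xtbvnxtb'

xtbvnxtb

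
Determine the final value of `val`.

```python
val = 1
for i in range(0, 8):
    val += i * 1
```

i=0: val = 1+0*1 = 1
i=1: val = 1+1*1 = 2
i=2: val = 2+2*1 = 4
i=3: val = 4+3*1 = 7
i=4: val = 7+4*1 = 11
i=5: val = 11+5*1 = 16
i=6: val = 16+6*1 = 22
i=7: val = 22+7*1 = 29

29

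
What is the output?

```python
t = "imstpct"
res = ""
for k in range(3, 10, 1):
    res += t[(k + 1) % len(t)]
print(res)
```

pctimst

k=3: add t[4]='p' → 'p'
k=4: add t[5]='c' → 'pc'
k=5: add t[6]='t' → 'pct'
k=6: add t[0]='i' → 'pcti'
k=7: add t[1]='m' → 'pctim'
k=8: add t[2]='s' → 'pctims'
k=9: add t[3]='t' → 'pctimst'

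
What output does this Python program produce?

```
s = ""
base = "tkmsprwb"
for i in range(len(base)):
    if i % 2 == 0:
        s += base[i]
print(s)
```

i=0: add 't' → 't'
i=1: skip
i=2: add 'm' → 'tm'
i=3: skip
i=4: add 'p' → 'tmp'
i=5: skip
i=6: add 'w' → 'tmpw'
i=7: skip

tmpw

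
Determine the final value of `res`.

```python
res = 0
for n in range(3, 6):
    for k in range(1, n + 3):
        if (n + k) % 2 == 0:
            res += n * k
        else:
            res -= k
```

128

n=3,k=1: even sum, res = 0+3 = 3
n=3,k=2: odd sum, res = 3-2 = 1
n=3,k=3: even sum, res = 1+9 = 10
n=3,k=4: odd sum, res = 10-4 = 6
n=3,k=5: even sum, res = 6+15 = 21
n=4,k=1: odd sum, res = 21-1 = 20
n=4,k=2: even sum, res = 20+8 = 28
n=4,k=3: odd sum, res = 28-3 = 25
n=4,k=4: even sum, res = 25+16 = 41
n=4,k=5: odd sum, res = 41-5 = 36
n=4,k=6: even sum, res = 36+24 = 60
n=5,k=1: even sum, res = 60+5 = 65
n=5,k=2: odd sum, res = 65-2 = 63
n=5,k=3: even sum, res = 63+15 = 78
n=5,k=4: odd sum, res = 78-4 = 74
n=5,k=5: even sum, res = 74+25 = 99
n=5,k=6: odd sum, res = 99-6 = 93
n=5,k=7: even sum, res = 93+35 = 128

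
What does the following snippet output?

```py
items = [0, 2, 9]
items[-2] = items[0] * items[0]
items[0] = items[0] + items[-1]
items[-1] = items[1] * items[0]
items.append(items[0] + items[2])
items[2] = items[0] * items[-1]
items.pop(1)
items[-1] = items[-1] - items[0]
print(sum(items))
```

items[-2] = items[0]*items[0] = 0*0 = 0 → [0, 0, 9]
items[0] = items[0]+items[-1] = 0+9 = 9 → [9, 0, 9]
items[-1] = items[1]*items[0] = 0*9 = 0 → [9, 0, 0]
append items[0]+items[2] = 9+0 = 9 → [9, 0, 0, 9]
items[2] = items[0]*items[-1] = 9*9 = 81 → [9, 0, 81, 9]
pop(1) removes 0 → [9, 81, 9]
items[-1] = items[-1]-items[0] = 9-9 = 0 → [9, 81, 0]
sum = 90

90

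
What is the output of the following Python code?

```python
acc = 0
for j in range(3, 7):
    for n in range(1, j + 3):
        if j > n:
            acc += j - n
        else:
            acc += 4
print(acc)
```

82

j=3,n=1: 3>1, acc = 0+2 = 2
j=3,n=2: 3>2, acc = 2+1 = 3
j=3,n=3: not 3>3, acc = 3+4 = 7
j=3,n=4: not 3>4, acc = 7+4 = 11
j=3,n=5: not 3>5, acc = 11+4 = 15
j=4,n=1: 4>1, acc = 15+3 = 18
j=4,n=2: 4>2, acc = 18+2 = 20
j=4,n=3: 4>3, acc = 20+1 = 21
j=4,n=4: not 4>4, acc = 21+4 = 25
j=4,n=5: not 4>5, acc = 25+4 = 29
j=4,n=6: not 4>6, acc = 29+4 = 33
j=5,n=1: 5>1, acc = 33+4 = 37
j=5,n=2: 5>2, acc = 37+3 = 40
j=5,n=3: 5>3, acc = 40+2 = 42
j=5,n=4: 5>4, acc = 42+1 = 43
j=5,n=5: not 5>5, acc = 43+4 = 47
j=5,n=6: not 5>6, acc = 47+4 = 51
j=5,n=7: not 5>7, acc = 51+4 = 55
j=6,n=1: 6>1, acc = 55+5 = 60
j=6,n=2: 6>2, acc = 60+4 = 64
j=6,n=3: 6>3, acc = 64+3 = 67
j=6,n=4: 6>4, acc = 67+2 = 69
j=6,n=5: 6>5, acc = 69+1 = 70
j=6,n=6: not 6>6, acc = 70+4 = 74
j=6,n=7: not 6>7, acc = 74+4 = 78
j=6,n=8: not 6>8, acc = 78+4 = 82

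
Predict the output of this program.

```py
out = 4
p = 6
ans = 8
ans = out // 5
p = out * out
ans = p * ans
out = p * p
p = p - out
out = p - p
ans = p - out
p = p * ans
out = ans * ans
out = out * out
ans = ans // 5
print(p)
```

ans = 4//5 = 0
p = 4*4 = 16
ans = 16*0 = 0
out = 16*16 = 256
p = 16-256 = -240
out = (-240)-(-240) = 0
ans = (-240)-0 = -240
p = (-240)*(-240) = 57600
out = (-240)*(-240) = 57600
out = 57600*57600 = 3317760000
ans = (-240)//5 = -48

57600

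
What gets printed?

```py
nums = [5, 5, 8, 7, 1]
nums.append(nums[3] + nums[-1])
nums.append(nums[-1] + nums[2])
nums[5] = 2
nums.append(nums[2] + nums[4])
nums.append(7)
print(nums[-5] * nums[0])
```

append nums[3]+nums[-1] = 7+1 = 8 → [5, 5, 8, 7, 1, 8]
append nums[-1]+nums[2] = 8+8 = 16 → [5, 5, 8, 7, 1, 8, 16]
nums[5] = 2 → [5, 5, 8, 7, 1, 2, 16]
append nums[2]+nums[4] = 8+1 = 9 → [5, 5, 8, 7, 1, 2, 16, 9]
append 7 → [5, 5, 8, 7, 1, 2, 16, 9, 7]
nums[-5]*nums[0] = 1*5 = 5

5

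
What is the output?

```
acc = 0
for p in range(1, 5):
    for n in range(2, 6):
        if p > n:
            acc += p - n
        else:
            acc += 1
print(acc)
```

17

p=1,n=2: not 1>2, acc = 0+1 = 1
p=1,n=3: not 1>3, acc = 1+1 = 2
p=1,n=4: not 1>4, acc = 2+1 = 3
p=1,n=5: not 1>5, acc = 3+1 = 4
p=2,n=2: not 2>2, acc = 4+1 = 5
p=2,n=3: not 2>3, acc = 5+1 = 6
p=2,n=4: not 2>4, acc = 6+1 = 7
p=2,n=5: not 2>5, acc = 7+1 = 8
p=3,n=2: 3>2, acc = 8+1 = 9
p=3,n=3: not 3>3, acc = 9+1 = 10
p=3,n=4: not 3>4, acc = 10+1 = 11
p=3,n=5: not 3>5, acc = 11+1 = 12
p=4,n=2: 4>2, acc = 12+2 = 14
p=4,n=3: 4>3, acc = 14+1 = 15
p=4,n=4: not 4>4, acc = 15+1 = 16
p=4,n=5: not 4>5, acc = 16+1 = 17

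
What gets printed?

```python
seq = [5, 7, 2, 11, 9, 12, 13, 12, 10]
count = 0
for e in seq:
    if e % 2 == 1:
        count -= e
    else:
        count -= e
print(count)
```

-81

e=5: odd, count = 0-5 = -5
e=7: odd, count = (-5)-7 = -12
e=2: not odd, count = (-12)-2 = -14
e=11: odd, count = (-14)-11 = -25
e=9: odd, count = (-25)-9 = -34
e=12: not odd, count = (-34)-12 = -46
e=13: odd, count = (-46)-13 = -59
e=12: not odd, count = (-59)-12 = -71
e=10: not odd, count = (-71)-10 = -81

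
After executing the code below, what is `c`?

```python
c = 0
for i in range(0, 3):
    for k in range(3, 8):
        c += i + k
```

i=0,k=3: c = 0+3 = 3
i=0,k=4: c = 3+4 = 7
i=0,k=5: c = 7+5 = 12
i=0,k=6: c = 12+6 = 18
i=0,k=7: c = 18+7 = 25
i=1,k=3: c = 25+4 = 29
i=1,k=4: c = 29+5 = 34
i=1,k=5: c = 34+6 = 40
i=1,k=6: c = 40+7 = 47
i=1,k=7: c = 47+8 = 55
i=2,k=3: c = 55+5 = 60
i=2,k=4: c = 60+6 = 66
i=2,k=5: c = 66+7 = 73
i=2,k=6: c = 73+8 = 81
i=2,k=7: c = 81+9 = 90

90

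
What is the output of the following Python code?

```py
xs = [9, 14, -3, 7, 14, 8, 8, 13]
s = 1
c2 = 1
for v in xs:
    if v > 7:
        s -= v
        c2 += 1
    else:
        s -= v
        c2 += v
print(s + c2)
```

v=9: >7, s = 1-9 = -8; c2=2
v=14: >7, s = (-8)-14 = -22; c2=3
v=-3: not >7, s = (-22)-(-3) = -19; c2=0
v=7: not >7, s = (-19)-7 = -26; c2=7
v=14: >7, s = (-26)-14 = -40; c2=8
v=8: >7, s = (-40)-8 = -48; c2=9
v=8: >7, s = (-48)-8 = -56; c2=10
v=13: >7, s = (-56)-13 = -69; c2=11
s+c2 = (-69)+11 = -58

-58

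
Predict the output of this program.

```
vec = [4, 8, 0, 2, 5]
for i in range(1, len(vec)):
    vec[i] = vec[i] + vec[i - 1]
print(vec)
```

[4, 12, 12, 14, 19]

i=1: vec[1] = 8+4 = 12 → [4, 12, 0, 2, 5]
i=2: vec[2] = 0+12 = 12 → [4, 12, 12, 2, 5]
i=3: vec[3] = 2+12 = 14 → [4, 12, 12, 14, 5]
i=4: vec[4] = 5+14 = 19 → [4, 12, 12, 14, 19]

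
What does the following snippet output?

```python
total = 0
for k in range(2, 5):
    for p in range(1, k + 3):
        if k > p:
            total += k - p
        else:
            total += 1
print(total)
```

19

k=2,p=1: 2>1, total = 0+1 = 1
k=2,p=2: not 2>2, total = 1+1 = 2
k=2,p=3: not 2>3, total = 2+1 = 3
k=2,p=4: not 2>4, total = 3+1 = 4
k=3,p=1: 3>1, total = 4+2 = 6
k=3,p=2: 3>2, total = 6+1 = 7
k=3,p=3: not 3>3, total = 7+1 = 8
k=3,p=4: not 3>4, total = 8+1 = 9
k=3,p=5: not 3>5, total = 9+1 = 10
k=4,p=1: 4>1, total = 10+3 = 13
k=4,p=2: 4>2, total = 13+2 = 15
k=4,p=3: 4>3, total = 15+1 = 16
k=4,p=4: not 4>4, total = 16+1 = 17
k=4,p=5: not 4>5, total = 17+1 = 18
k=4,p=6: not 4>6, total = 18+1 = 19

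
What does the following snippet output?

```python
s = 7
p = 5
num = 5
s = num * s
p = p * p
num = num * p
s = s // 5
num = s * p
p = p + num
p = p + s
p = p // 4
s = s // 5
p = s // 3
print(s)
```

1

s = 5*7 = 35
p = 5*5 = 25
num = 5*25 = 125
s = 35//5 = 7
num = 7*25 = 175
p = 25+175 = 200
p = 200+7 = 207
p = 207//4 = 51
s = 7//5 = 1
p = 1//3 = 0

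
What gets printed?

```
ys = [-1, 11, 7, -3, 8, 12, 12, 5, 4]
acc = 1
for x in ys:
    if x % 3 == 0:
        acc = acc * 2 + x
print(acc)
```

32

x=-1: not %3==0
x=11: not %3==0
x=7: not %3==0
x=-3: %3==0, acc = 1*2+(-3) = -1
x=8: not %3==0
x=12: %3==0, acc = (-1)*2+12 = 10
x=12: %3==0, acc = 10*2+12 = 32
x=5: not %3==0
x=4: not %3==0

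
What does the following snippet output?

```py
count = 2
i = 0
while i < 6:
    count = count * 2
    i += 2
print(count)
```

16

i=0: count = 2*2 = 4
i=2: count = 4*2 = 8
i=4: count = 8*2 = 16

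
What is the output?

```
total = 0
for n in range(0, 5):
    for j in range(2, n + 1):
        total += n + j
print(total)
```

n=2,j=2: total = 0+4 = 4
n=3,j=2: total = 4+5 = 9
n=3,j=3: total = 9+6 = 15
n=4,j=2: total = 15+6 = 21
n=4,j=3: total = 21+7 = 28
n=4,j=4: total = 28+8 = 36

36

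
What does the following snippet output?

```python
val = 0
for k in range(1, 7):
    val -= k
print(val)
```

-21

k=1: val = 0-1 = -1
k=2: val = (-1)-2 = -3
k=3: val = (-3)-3 = -6
k=4: val = (-6)-4 = -10
k=5: val = (-10)-5 = -15
k=6: val = (-15)-6 = -21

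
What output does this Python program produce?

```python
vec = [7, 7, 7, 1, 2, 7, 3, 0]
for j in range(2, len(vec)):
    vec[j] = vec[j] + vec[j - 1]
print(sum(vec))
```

j=2: vec[2] = 7+7 = 14 → [7, 7, 14, 1, 2, 7, 3, 0]
j=3: vec[3] = 1+14 = 15 → [7, 7, 14, 15, 2, 7, 3, 0]
j=4: vec[4] = 2+15 = 17 → [7, 7, 14, 15, 17, 7, 3, 0]
j=5: vec[5] = 7+17 = 24 → [7, 7, 14, 15, 17, 24, 3, 0]
j=6: vec[6] = 3+24 = 27 → [7, 7, 14, 15, 17, 24, 27, 0]
j=7: vec[7] = 0+27 = 27 → [7, 7, 14, 15, 17, 24, 27, 27]
sum = 138

138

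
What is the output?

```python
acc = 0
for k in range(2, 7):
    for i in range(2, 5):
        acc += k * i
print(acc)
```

180

k=2,i=2: acc = 0+4 = 4
k=2,i=3: acc = 4+6 = 10
k=2,i=4: acc = 10+8 = 18
k=3,i=2: acc = 18+6 = 24
k=3,i=3: acc = 24+9 = 33
k=3,i=4: acc = 33+12 = 45
k=4,i=2: acc = 45+8 = 53
k=4,i=3: acc = 53+12 = 65
k=4,i=4: acc = 65+16 = 81
k=5,i=2: acc = 81+10 = 91
k=5,i=3: acc = 91+15 = 106
k=5,i=4: acc = 106+20 = 126
k=6,i=2: acc = 126+12 = 138
k=6,i=3: acc = 138+18 = 156
k=6,i=4: acc = 156+24 = 180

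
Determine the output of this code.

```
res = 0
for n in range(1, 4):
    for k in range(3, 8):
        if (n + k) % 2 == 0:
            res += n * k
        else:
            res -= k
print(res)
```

45

n=1,k=3: even sum, res = 0+3 = 3
n=1,k=4: odd sum, res = 3-4 = -1
n=1,k=5: even sum, res = (-1)+5 = 4
n=1,k=6: odd sum, res = 4-6 = -2
n=1,k=7: even sum, res = (-2)+7 = 5
n=2,k=3: odd sum, res = 5-3 = 2
n=2,k=4: even sum, res = 2+8 = 10
n=2,k=5: odd sum, res = 10-5 = 5
n=2,k=6: even sum, res = 5+12 = 17
n=2,k=7: odd sum, res = 17-7 = 10
n=3,k=3: even sum, res = 10+9 = 19
n=3,k=4: odd sum, res = 19-4 = 15
n=3,k=5: even sum, res = 15+15 = 30
n=3,k=6: odd sum, res = 30-6 = 24
n=3,k=7: even sum, res = 24+21 = 45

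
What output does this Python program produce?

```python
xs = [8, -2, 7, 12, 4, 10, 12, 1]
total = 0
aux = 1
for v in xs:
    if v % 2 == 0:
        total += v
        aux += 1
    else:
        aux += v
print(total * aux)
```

v=8: even, total = 0+8 = 8; aux=2
v=-2: even, total = 8+(-2) = 6; aux=3
v=7: not even; aux=10
v=12: even, total = 6+12 = 18; aux=11
v=4: even, total = 18+4 = 22; aux=12
v=10: even, total = 22+10 = 32; aux=13
v=12: even, total = 32+12 = 44; aux=14
v=1: not even; aux=15
total*aux = 44*15 = 660

660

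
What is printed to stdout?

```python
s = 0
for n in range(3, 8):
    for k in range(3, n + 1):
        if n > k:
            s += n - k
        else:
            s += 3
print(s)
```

35

n=3,k=3: not 3>3, s = 0+3 = 3
n=4,k=3: 4>3, s = 3+1 = 4
n=4,k=4: not 4>4, s = 4+3 = 7
n=5,k=3: 5>3, s = 7+2 = 9
n=5,k=4: 5>4, s = 9+1 = 10
n=5,k=5: not 5>5, s = 10+3 = 13
n=6,k=3: 6>3, s = 13+3 = 16
n=6,k=4: 6>4, s = 16+2 = 18
n=6,k=5: 6>5, s = 18+1 = 19
n=6,k=6: not 6>6, s = 19+3 = 22
n=7,k=3: 7>3, s = 22+4 = 26
n=7,k=4: 7>4, s = 26+3 = 29
n=7,k=5: 7>5, s = 29+2 = 31
n=7,k=6: 7>6, s = 31+1 = 32
n=7,k=7: not 7>7, s = 32+3 = 35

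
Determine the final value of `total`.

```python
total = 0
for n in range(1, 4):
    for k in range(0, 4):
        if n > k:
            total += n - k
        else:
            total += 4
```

n=1,k=0: 1>0, total = 0+1 = 1
n=1,k=1: not 1>1, total = 1+4 = 5
n=1,k=2: not 1>2, total = 5+4 = 9
n=1,k=3: not 1>3, total = 9+4 = 13
n=2,k=0: 2>0, total = 13+2 = 15
n=2,k=1: 2>1, total = 15+1 = 16
n=2,k=2: not 2>2, total = 16+4 = 20
n=2,k=3: not 2>3, total = 20+4 = 24
n=3,k=0: 3>0, total = 24+3 = 27
n=3,k=1: 3>1, total = 27+2 = 29
n=3,k=2: 3>2, total = 29+1 = 30
n=3,k=3: not 3>3, total = 30+4 = 34

34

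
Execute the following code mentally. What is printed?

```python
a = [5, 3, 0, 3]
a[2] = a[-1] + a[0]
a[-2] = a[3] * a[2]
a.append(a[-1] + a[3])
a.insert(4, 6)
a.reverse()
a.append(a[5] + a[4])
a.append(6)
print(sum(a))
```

61

a[2] = a[-1]+a[0] = 3+5 = 8 → [5, 3, 8, 3]
a[-2] = a[3]*a[2] = 3*8 = 24 → [5, 3, 24, 3]
append a[-1]+a[3] = 3+3 = 6 → [5, 3, 24, 3, 6]
insert 6 at 4 → [5, 3, 24, 3, 6, 6]
reverse → [6, 6, 3, 24, 3, 5]
append a[5]+a[4] = 5+3 = 8 → [6, 6, 3, 24, 3, 5, 8]
append 6 → [6, 6, 3, 24, 3, 5, 8, 6]
sum = 61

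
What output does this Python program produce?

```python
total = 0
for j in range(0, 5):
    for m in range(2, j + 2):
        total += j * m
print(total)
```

95

j=1,m=2: total = 0+2 = 2
j=2,m=2: total = 2+4 = 6
j=2,m=3: total = 6+6 = 12
j=3,m=2: total = 12+6 = 18
j=3,m=3: total = 18+9 = 27
j=3,m=4: total = 27+12 = 39
j=4,m=2: total = 39+8 = 47
j=4,m=3: total = 47+12 = 59
j=4,m=4: total = 59+16 = 75
j=4,m=5: total = 75+20 = 95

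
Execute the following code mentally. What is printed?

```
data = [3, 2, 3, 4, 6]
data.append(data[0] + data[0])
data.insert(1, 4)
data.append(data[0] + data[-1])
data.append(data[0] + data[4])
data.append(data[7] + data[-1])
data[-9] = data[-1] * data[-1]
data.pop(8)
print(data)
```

append data[0]+data[0] = 3+3 = 6 → [3, 2, 3, 4, 6, 6]
insert 4 at 1 → [3, 4, 2, 3, 4, 6, 6]
append data[0]+data[-1] = 3+6 = 9 → [3, 4, 2, 3, 4, 6, 6, 9]
append data[0]+data[4] = 3+4 = 7 → [3, 4, 2, 3, 4, 6, 6, 9, 7]
append data[7]+data[-1] = 9+7 = 16 → [3, 4, 2, 3, 4, 6, 6, 9, 7, 16]
data[-9] = data[-1]*data[-1] = 16*16 = 256 → [3, 256, 2, 3, 4, 6, 6, 9, 7, 16]
pop(8) removes 7 → [3, 256, 2, 3, 4, 6, 6, 9, 16]

[3, 256, 2, 3, 4, 6, 6, 9, 16]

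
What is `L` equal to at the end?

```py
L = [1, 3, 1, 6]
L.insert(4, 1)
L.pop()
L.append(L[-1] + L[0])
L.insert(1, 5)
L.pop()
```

[1, 5, 3, 1, 6]

insert 1 at 4 → [1, 3, 1, 6, 1]
pop() removes 1 → [1, 3, 1, 6]
append L[-1]+L[0] = 6+1 = 7 → [1, 3, 1, 6, 7]
insert 5 at 1 → [1, 5, 3, 1, 6, 7]
pop() removes 7 → [1, 5, 3, 1, 6]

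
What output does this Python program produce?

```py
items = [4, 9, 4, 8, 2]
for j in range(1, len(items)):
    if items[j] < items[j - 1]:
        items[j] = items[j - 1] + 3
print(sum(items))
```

58

j=1: 9>=4, unchanged → [4, 9, 4, 8, 2]
j=2: 4<9, items[2] = 9+3 = 12 → [4, 9, 12, 8, 2]
j=3: 8<12, items[3] = 12+3 = 15 → [4, 9, 12, 15, 2]
j=4: 2<15, items[4] = 15+3 = 18 → [4, 9, 12, 15, 18]
sum = 58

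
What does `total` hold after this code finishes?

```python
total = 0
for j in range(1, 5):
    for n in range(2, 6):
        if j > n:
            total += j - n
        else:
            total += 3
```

j=1,n=2: not 1>2, total = 0+3 = 3
j=1,n=3: not 1>3, total = 3+3 = 6
j=1,n=4: not 1>4, total = 6+3 = 9
j=1,n=5: not 1>5, total = 9+3 = 12
j=2,n=2: not 2>2, total = 12+3 = 15
j=2,n=3: not 2>3, total = 15+3 = 18
j=2,n=4: not 2>4, total = 18+3 = 21
j=2,n=5: not 2>5, total = 21+3 = 24
j=3,n=2: 3>2, total = 24+1 = 25
j=3,n=3: not 3>3, total = 25+3 = 28
j=3,n=4: not 3>4, total = 28+3 = 31
j=3,n=5: not 3>5, total = 31+3 = 34
j=4,n=2: 4>2, total = 34+2 = 36
j=4,n=3: 4>3, total = 36+1 = 37
j=4,n=4: not 4>4, total = 37+3 = 40
j=4,n=5: not 4>5, total = 40+3 = 43

43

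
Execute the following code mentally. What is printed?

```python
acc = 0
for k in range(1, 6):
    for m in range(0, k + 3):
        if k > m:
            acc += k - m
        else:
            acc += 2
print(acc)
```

65

k=1,m=0: 1>0, acc = 0+1 = 1
k=1,m=1: not 1>1, acc = 1+2 = 3
k=1,m=2: not 1>2, acc = 3+2 = 5
k=1,m=3: not 1>3, acc = 5+2 = 7
k=2,m=0: 2>0, acc = 7+2 = 9
k=2,m=1: 2>1, acc = 9+1 = 10
k=2,m=2: not 2>2, acc = 10+2 = 12
k=2,m=3: not 2>3, acc = 12+2 = 14
k=2,m=4: not 2>4, acc = 14+2 = 16
k=3,m=0: 3>0, acc = 16+3 = 19
k=3,m=1: 3>1, acc = 19+2 = 21
k=3,m=2: 3>2, acc = 21+1 = 22
k=3,m=3: not 3>3, acc = 22+2 = 24
k=3,m=4: not 3>4, acc = 24+2 = 26
k=3,m=5: not 3>5, acc = 26+2 = 28
k=4,m=0: 4>0, acc = 28+4 = 32
k=4,m=1: 4>1, acc = 32+3 = 35
k=4,m=2: 4>2, acc = 35+2 = 37
k=4,m=3: 4>3, acc = 37+1 = 38
k=4,m=4: not 4>4, acc = 38+2 = 40
k=4,m=5: not 4>5, acc = 40+2 = 42
k=4,m=6: not 4>6, acc = 42+2 = 44
k=5,m=0: 5>0, acc = 44+5 = 49
k=5,m=1: 5>1, acc = 49+4 = 53
k=5,m=2: 5>2, acc = 53+3 = 56
k=5,m=3: 5>3, acc = 56+2 = 58
k=5,m=4: 5>4, acc = 58+1 = 59
k=5,m=5: not 5>5, acc = 59+2 = 61
k=5,m=6: not 5>6, acc = 61+2 = 63
k=5,m=7: not 5>7, acc = 63+2 = 65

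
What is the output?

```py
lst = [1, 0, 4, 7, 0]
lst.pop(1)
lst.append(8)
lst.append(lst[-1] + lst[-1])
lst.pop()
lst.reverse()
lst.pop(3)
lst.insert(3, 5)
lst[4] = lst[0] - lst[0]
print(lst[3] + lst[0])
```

13

pop(1) removes 0 → [1, 4, 7, 0]
append 8 → [1, 4, 7, 0, 8]
append lst[-1]+lst[-1] = 8+8 = 16 → [1, 4, 7, 0, 8, 16]
pop() removes 16 → [1, 4, 7, 0, 8]
reverse → [8, 0, 7, 4, 1]
pop(3) removes 4 → [8, 0, 7, 1]
insert 5 at 3 → [8, 0, 7, 5, 1]
lst[4] = lst[0]-lst[0] = 8-8 = 0 → [8, 0, 7, 5, 0]
lst[3]+lst[0] = 5+8 = 13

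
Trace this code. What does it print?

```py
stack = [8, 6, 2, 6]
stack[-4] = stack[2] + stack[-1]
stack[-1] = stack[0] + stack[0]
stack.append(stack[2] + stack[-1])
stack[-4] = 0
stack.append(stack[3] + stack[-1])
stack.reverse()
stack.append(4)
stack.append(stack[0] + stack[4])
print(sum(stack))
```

stack[-4] = stack[2]+stack[-1] = 2+6 = 8 → [8, 6, 2, 6]
stack[-1] = stack[0]+stack[0] = 8+8 = 16 → [8, 6, 2, 16]
append stack[2]+stack[-1] = 2+16 = 18 → [8, 6, 2, 16, 18]
stack[-4] = 0 → [8, 0, 2, 16, 18]
append stack[3]+stack[-1] = 16+18 = 34 → [8, 0, 2, 16, 18, 34]
reverse → [34, 18, 16, 2, 0, 8]
append 4 → [34, 18, 16, 2, 0, 8, 4]
append stack[0]+stack[4] = 34+0 = 34 → [34, 18, 16, 2, 0, 8, 4, 34]
sum = 116

116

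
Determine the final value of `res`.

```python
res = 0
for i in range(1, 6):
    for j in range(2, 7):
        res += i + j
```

175

i=1,j=2: res = 0+3 = 3
i=1,j=3: res = 3+4 = 7
i=1,j=4: res = 7+5 = 12
i=1,j=5: res = 12+6 = 18
i=1,j=6: res = 18+7 = 25
i=2,j=2: res = 25+4 = 29
i=2,j=3: res = 29+5 = 34
i=2,j=4: res = 34+6 = 40
i=2,j=5: res = 40+7 = 47
i=2,j=6: res = 47+8 = 55
i=3,j=2: res = 55+5 = 60
i=3,j=3: res = 60+6 = 66
i=3,j=4: res = 66+7 = 73
i=3,j=5: res = 73+8 = 81
i=3,j=6: res = 81+9 = 90
i=4,j=2: res = 90+6 = 96
i=4,j=3: res = 96+7 = 103
i=4,j=4: res = 103+8 = 111
i=4,j=5: res = 111+9 = 120
i=4,j=6: res = 120+10 = 130
i=5,j=2: res = 130+7 = 137
i=5,j=3: res = 137+8 = 145
i=5,j=4: res = 145+9 = 154
i=5,j=5: res = 154+10 = 164
i=5,j=6: res = 164+11 = 175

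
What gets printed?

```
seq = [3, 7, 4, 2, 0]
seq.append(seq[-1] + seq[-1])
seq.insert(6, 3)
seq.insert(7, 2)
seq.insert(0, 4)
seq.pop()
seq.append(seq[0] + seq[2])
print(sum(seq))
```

34

append seq[-1]+seq[-1] = 0+0 = 0 → [3, 7, 4, 2, 0, 0]
insert 3 at 6 → [3, 7, 4, 2, 0, 0, 3]
insert 2 at 7 → [3, 7, 4, 2, 0, 0, 3, 2]
insert 4 at 0 → [4, 3, 7, 4, 2, 0, 0, 3, 2]
pop() removes 2 → [4, 3, 7, 4, 2, 0, 0, 3]
append seq[0]+seq[2] = 4+7 = 11 → [4, 3, 7, 4, 2, 0, 0, 3, 11]
sum = 34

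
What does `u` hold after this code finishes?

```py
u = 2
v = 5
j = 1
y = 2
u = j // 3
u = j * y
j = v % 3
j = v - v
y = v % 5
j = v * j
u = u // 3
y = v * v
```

0

u = 1//3 = 0
u = 1*2 = 2
j = 5%3 = 2
j = 5-5 = 0
y = 5%5 = 0
j = 5*0 = 0
u = 2//3 = 0
y = 5*5 = 25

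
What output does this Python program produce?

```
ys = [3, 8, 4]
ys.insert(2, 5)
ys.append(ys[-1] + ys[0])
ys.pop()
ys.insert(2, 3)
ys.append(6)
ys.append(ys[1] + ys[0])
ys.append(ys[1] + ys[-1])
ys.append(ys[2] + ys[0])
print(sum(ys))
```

insert 5 at 2 → [3, 8, 5, 4]
append ys[-1]+ys[0] = 4+3 = 7 → [3, 8, 5, 4, 7]
pop() removes 7 → [3, 8, 5, 4]
insert 3 at 2 → [3, 8, 3, 5, 4]
append 6 → [3, 8, 3, 5, 4, 6]
append ys[1]+ys[0] = 8+3 = 11 → [3, 8, 3, 5, 4, 6, 11]
append ys[1]+ys[-1] = 8+11 = 19 → [3, 8, 3, 5, 4, 6, 11, 19]
append ys[2]+ys[0] = 3+3 = 6 → [3, 8, 3, 5, 4, 6, 11, 19, 6]
sum = 65

65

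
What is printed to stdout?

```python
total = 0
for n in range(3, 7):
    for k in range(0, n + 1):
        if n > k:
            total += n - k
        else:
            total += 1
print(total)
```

56

n=3,k=0: 3>0, total = 0+3 = 3
n=3,k=1: 3>1, total = 3+2 = 5
n=3,k=2: 3>2, total = 5+1 = 6
n=3,k=3: not 3>3, total = 6+1 = 7
n=4,k=0: 4>0, total = 7+4 = 11
n=4,k=1: 4>1, total = 11+3 = 14
n=4,k=2: 4>2, total = 14+2 = 16
n=4,k=3: 4>3, total = 16+1 = 17
n=4,k=4: not 4>4, total = 17+1 = 18
n=5,k=0: 5>0, total = 18+5 = 23
n=5,k=1: 5>1, total = 23+4 = 27
n=5,k=2: 5>2, total = 27+3 = 30
n=5,k=3: 5>3, total = 30+2 = 32
n=5,k=4: 5>4, total = 32+1 = 33
n=5,k=5: not 5>5, total = 33+1 = 34
n=6,k=0: 6>0, total = 34+6 = 40
n=6,k=1: 6>1, total = 40+5 = 45
n=6,k=2: 6>2, total = 45+4 = 49
n=6,k=3: 6>3, total = 49+3 = 52
n=6,k=4: 6>4, total = 52+2 = 54
n=6,k=5: 6>5, total = 54+1 = 55
n=6,k=6: not 6>6, total = 55+1 = 56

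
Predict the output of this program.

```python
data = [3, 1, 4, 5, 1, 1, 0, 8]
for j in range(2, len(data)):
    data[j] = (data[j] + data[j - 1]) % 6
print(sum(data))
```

j=2: data[2] = (4+1)%6 = 5 → [3, 1, 5, 5, 1, 1, 0, 8]
j=3: data[3] = (5+5)%6 = 4 → [3, 1, 5, 4, 1, 1, 0, 8]
j=4: data[4] = (1+4)%6 = 5 → [3, 1, 5, 4, 5, 1, 0, 8]
j=5: data[5] = (1+5)%6 = 0 → [3, 1, 5, 4, 5, 0, 0, 8]
j=6: data[6] = (0+0)%6 = 0 → [3, 1, 5, 4, 5, 0, 0, 8]
j=7: data[7] = (8+0)%6 = 2 → [3, 1, 5, 4, 5, 0, 0, 2]
sum = 20

20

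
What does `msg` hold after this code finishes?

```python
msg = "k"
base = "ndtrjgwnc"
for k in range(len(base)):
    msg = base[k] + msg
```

k=0: prepend 'n' → 'nk'
k=1: prepend 'd' → 'dnk'
k=2: prepend 't' → 'tdnk'
k=3: prepend 'r' → 'rtdnk'
k=4: prepend 'j' → 'jrtdnk'
k=5: prepend 'g' → 'gjrtdnk'
k=6: prepend 'w' → 'wgjrtdnk'
k=7: prepend 'n' → 'nwgjrtdnk'
k=8: prepend 'c' → 'cnwgjrtdnk'

'cnwgjrtdnk'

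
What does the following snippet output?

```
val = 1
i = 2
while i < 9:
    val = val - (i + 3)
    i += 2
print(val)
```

-31

i=2: val = 1-5 = -4
i=4: val = (-4)-7 = -11
i=6: val = (-11)-9 = -20
i=8: val = (-20)-11 = -31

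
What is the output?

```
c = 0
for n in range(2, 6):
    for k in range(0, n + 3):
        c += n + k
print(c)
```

n=2,k=0: c = 0+2 = 2
n=2,k=1: c = 2+3 = 5
n=2,k=2: c = 5+4 = 9
n=2,k=3: c = 9+5 = 14
n=2,k=4: c = 14+6 = 20
n=3,k=0: c = 20+3 = 23
n=3,k=1: c = 23+4 = 27
n=3,k=2: c = 27+5 = 32
n=3,k=3: c = 32+6 = 38
n=3,k=4: c = 38+7 = 45
n=3,k=5: c = 45+8 = 53
n=4,k=0: c = 53+4 = 57
n=4,k=1: c = 57+5 = 62
n=4,k=2: c = 62+6 = 68
n=4,k=3: c = 68+7 = 75
n=4,k=4: c = 75+8 = 83
n=4,k=5: c = 83+9 = 92
n=4,k=6: c = 92+10 = 102
n=5,k=0: c = 102+5 = 107
n=5,k=1: c = 107+6 = 113
n=5,k=2: c = 113+7 = 120
n=5,k=3: c = 120+8 = 128
n=5,k=4: c = 128+9 = 137
n=5,k=5: c = 137+10 = 147
n=5,k=6: c = 147+11 = 158
n=5,k=7: c = 158+12 = 170

170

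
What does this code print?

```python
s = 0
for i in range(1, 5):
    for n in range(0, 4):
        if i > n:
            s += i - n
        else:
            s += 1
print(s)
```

i=1,n=0: 1>0, s = 0+1 = 1
i=1,n=1: not 1>1, s = 1+1 = 2
i=1,n=2: not 1>2, s = 2+1 = 3
i=1,n=3: not 1>3, s = 3+1 = 4
i=2,n=0: 2>0, s = 4+2 = 6
i=2,n=1: 2>1, s = 6+1 = 7
i=2,n=2: not 2>2, s = 7+1 = 8
i=2,n=3: not 2>3, s = 8+1 = 9
i=3,n=0: 3>0, s = 9+3 = 12
i=3,n=1: 3>1, s = 12+2 = 14
i=3,n=2: 3>2, s = 14+1 = 15
i=3,n=3: not 3>3, s = 15+1 = 16
i=4,n=0: 4>0, s = 16+4 = 20
i=4,n=1: 4>1, s = 20+3 = 23
i=4,n=2: 4>2, s = 23+2 = 25
i=4,n=3: 4>3, s = 25+1 = 26

26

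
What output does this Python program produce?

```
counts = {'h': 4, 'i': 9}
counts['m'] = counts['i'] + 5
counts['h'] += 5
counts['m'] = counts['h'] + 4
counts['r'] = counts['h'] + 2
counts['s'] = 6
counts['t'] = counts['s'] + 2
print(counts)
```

counts['m'] = counts['i']+5 = 14 → {'h': 4, 'i': 9, 'm': 14}
counts['h'] = 4+5 = 9 → {'h': 9, 'i': 9, 'm': 14}
counts['m'] = counts['h']+4 = 13 → {'h': 9, 'i': 9, 'm': 13}
counts['r'] = counts['h']+2 = 11 → {'h': 9, 'i': 9, 'm': 13, 'r': 11}
counts['s'] = 6 → {'h': 9, 'i': 9, 'm': 13, 'r': 11, 's': 6}
counts['t'] = counts['s']+2 = 8 → {'h': 9, 'i': 9, 'm': 13, 'r': 11, 's': 6, 't': 8}

{'h': 9, 'i': 9, 'm': 13, 'r': 11, 's': 6, 't': 8}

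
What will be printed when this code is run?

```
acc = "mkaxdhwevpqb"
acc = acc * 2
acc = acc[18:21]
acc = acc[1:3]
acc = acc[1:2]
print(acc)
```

v

repeat ×2 → 'mkaxdhwevpqbmkaxdhwevpqb'
slice [18:21] → 'wev'
slice [1:3] → 'ev'
slice [1:2] → 'v'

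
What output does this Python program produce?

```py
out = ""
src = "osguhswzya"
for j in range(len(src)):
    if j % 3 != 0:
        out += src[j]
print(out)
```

j=0: skip
j=1: add 's' → 's'
j=2: add 'g' → 'sg'
j=3: skip
j=4: add 'h' → 'sgh'
j=5: add 's' → 'sghs'
j=6: skip
j=7: add 'z' → 'sghsz'
j=8: add 'y' → 'sghszy'
j=9: skip

sghszy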